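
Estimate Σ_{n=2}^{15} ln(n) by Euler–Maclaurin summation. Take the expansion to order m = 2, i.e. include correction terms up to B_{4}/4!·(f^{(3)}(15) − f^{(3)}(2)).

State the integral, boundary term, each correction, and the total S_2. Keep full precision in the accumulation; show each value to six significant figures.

∫_2^15 ln(x) dx evaluates to 26.2345.
Endpoint term: (f(2) + f(15))/2 = (0.693147 + 2.70805)/2 = 1.70060.
Integral + boundary = 27.9351.
Correction k=1: B_{2}/2! · (f^{(1)}(15) − f^{(1)}(2)) = 1/12 · (0.0666667 − 0.500000) = -0.0361111.
Running total after k=1: 27.8989.
Correction k=2: B_{4}/4! · (f^{(3)}(15) − f^{(3)}(2)) = −1/720 · (0.000592593 − 0.250000) = 0.000346399.

S_2 ≈ 27.8993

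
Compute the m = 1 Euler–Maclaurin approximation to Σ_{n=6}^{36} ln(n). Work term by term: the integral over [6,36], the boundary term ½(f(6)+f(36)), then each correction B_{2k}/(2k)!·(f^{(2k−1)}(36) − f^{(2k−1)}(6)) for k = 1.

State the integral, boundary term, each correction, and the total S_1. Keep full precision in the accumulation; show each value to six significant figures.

S_1 ≈ 90.9322

The integral term ∫_6^36 ln(x) dx = 88.2561.
Boundary: ½(f(6) + f(36)) = ½(1.79176 + 3.58352) = 2.68764.
Running total after boundary: 90.9438.
k=1: B_{2}/(2)! × [f^{(1)}(36) − f^{(1)}(6)] = 1/12 × (0.0277778 − 0.166667) = -0.0115741.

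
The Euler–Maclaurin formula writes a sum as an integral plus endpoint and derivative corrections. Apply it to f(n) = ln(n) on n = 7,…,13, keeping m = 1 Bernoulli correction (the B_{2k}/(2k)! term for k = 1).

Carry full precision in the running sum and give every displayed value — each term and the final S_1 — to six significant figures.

∫_7^13 ln(x) dx evaluates to 13.7230.
Boundary: ½(f(7) + f(13)) = ½(1.94591 + 2.56495) = 2.25543.
So far: 15.9784.
Order-1 term: 1/12 · (0.0769231 − 0.142857) = -0.00549451.

S_1 ≈ 15.9729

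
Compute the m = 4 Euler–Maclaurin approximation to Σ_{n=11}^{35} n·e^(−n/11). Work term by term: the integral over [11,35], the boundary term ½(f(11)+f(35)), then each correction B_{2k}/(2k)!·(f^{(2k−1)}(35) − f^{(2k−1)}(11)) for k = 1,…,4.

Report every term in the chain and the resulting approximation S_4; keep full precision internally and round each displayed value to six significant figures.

S_4 ≈ 70.7649

∫_11^35 x·e^(−x/11) dx evaluates to 68.0227.
Endpoint term: (f(11) + f(35))/2 = (4.04667 + 1.45285)/2 = 2.74976.
So far: 70.7725.
k=1: B_{2}/(2)! × [f^{(1)}(35) − f^{(1)}(11)] = 1/12 × (-0.0905675 − 0.00000) = -0.00754729.
Partial sum through k=1: 70.7649.
k=2: B_{4}/(4)! × [f^{(3)}(35) − f^{(3)}(11)] = −1/720 × (-6.23743e-05 − 0.00608065) = 8.53198e-06.
Partial sum through k=2: 70.7649.
k=3: B_{6}/(6)! × [f^{(5)}(35) − f^{(5)}(11)] = 1/30240 × (5.15490e-06 − 0.000100507) = -3.15317e-09.
Partial sum through k=3: 70.7649.
k=4: B_{8}/(8)! × [f^{(7)}(35) − f^{(7)}(11)] = −1/1209600 × (8.94653e-08 − 1.24595e-06) = 9.56089e-13.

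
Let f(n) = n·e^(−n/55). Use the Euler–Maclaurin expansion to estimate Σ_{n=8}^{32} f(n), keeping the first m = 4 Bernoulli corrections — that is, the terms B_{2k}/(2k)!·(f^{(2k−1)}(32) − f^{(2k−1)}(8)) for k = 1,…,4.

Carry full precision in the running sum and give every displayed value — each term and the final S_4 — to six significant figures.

S_4 ≈ 334.052

Integral: ∫_8^32 x·e^(−x/55) dx = 321.693.
Boundary: ½(f(8) + f(32)) = ½(6.91703 + 17.8842) = 12.4006.
Integral + boundary = 334.094.
Order-1 term: 1/12 · (0.233714 − 0.738865) = -0.0420959.
Partial sum through k=1: 334.052.
Order-2 term: −1/720 · (0.000446769 − 0.000815909) = 5.12694e-07.
Partial sum through k=2: 334.052.
Order-3 term: 1/30240 · (2.69844e-07 − 4.58699e-07) = -6.24521e-12.
Partial sum through k=3: 334.052.
Order-4 term: −1/1209600 · (1.29585e-10 − 2.14108e-10) = 6.98764e-17.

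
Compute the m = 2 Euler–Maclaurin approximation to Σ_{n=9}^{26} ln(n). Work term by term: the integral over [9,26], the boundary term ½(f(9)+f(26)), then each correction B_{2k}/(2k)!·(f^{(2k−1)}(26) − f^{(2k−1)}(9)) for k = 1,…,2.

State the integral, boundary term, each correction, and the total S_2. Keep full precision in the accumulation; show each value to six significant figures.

S_2 ≈ 50.6571

Integral: ∫_9^26 ln(x) dx = 47.9355.
½[f(9) + f(26)] = ½[2.19722 + 3.25810] = 2.72766.
Running total after boundary: 50.6631.
k=1: B_{2}/(2)! × [f^{(1)}(26) − f^{(1)}(9)] = 1/12 × (0.0384615 − 0.111111) = -0.00605413.
Running total after k=1: 50.6571.
k=2: B_{4}/(4)! × [f^{(3)}(26) − f^{(3)}(9)] = −1/720 × (0.000113792 − 0.00274348) = 3.65235e-06.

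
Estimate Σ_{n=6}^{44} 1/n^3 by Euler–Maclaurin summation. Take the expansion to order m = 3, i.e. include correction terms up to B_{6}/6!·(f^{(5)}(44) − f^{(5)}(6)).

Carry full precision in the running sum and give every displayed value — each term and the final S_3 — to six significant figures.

∫_6^44 1/x^3 dx evaluates to 0.0136306.
Boundary: ½(f(6) + f(44)) = ½(0.00462963 + 1.17393e-05) = 0.00232068.
Integral + boundary = 0.0159513.
Order-1 term: 1/12 · (-8.00406e-07 − (-0.00231481)) = 0.000192835.
After k=1: 0.0161441.
Order-2 term: −1/720 · (-8.26866e-09 − (-0.00128601)) = -1.78611e-06.
After k=2: 0.0161424.
Order-3 term: 1/30240 · (-1.79382e-10 − (-0.00150034)) = 4.96145e-08.

S_3 ≈ 0.0161424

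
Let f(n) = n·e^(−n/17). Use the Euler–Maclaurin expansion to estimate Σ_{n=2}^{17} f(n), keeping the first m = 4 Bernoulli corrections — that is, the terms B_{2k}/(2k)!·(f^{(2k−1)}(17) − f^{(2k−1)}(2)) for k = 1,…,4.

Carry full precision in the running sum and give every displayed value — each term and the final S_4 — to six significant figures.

S_4 ≈ 78.4665

The integral term ∫_2^17 x·e^(−x/17) dx = 74.5158.
Boundary: ½(f(2) + f(17)) = ½(1.77802 + 6.25395) = 4.01599.
Integral + boundary = 78.5318.
k=1: B_{2}/(2)! × [f^{(1)}(17) − f^{(1)}(2)] = 1/12 × (0.00000 − 0.784420) = -0.0653684.
Partial sum through k=1: 78.4665.
k=2: B_{4}/(4)! × [f^{(3)}(17) − f^{(3)}(2)] = −1/720 × (0.00254588 − 0.00886657) = 8.77874e-06.
Partial sum through k=2: 78.4665.
k=3: B_{6}/(6)! × [f^{(5)}(17) − f^{(5)}(2)] = 1/30240 × (1.76185e-05 − 5.19685e-05) = -1.13591e-09.
Partial sum through k=3: 78.4665.
k=4: B_{8}/(8)! × [f^{(7)}(17) − f^{(7)}(2)] = −1/1209600 × (9.14457e-08 − 2.53484e-07) = 1.33960e-13.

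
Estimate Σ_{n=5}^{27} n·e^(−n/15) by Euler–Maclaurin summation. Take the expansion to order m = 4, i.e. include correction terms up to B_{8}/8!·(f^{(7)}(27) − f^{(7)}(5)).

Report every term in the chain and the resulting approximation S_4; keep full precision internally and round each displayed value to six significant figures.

Integral: ∫_5^27 x·e^(−x/15) dx = 110.821.
Boundary: ½(f(5) + f(27)) = ½(3.58266 + 4.46307) = 4.02286.
Integral + boundary = 114.844.
Correction k=1: B_{2}/2! · (f^{(1)}(27) − f^{(1)}(5)) = 1/12 · (-0.132239 − 0.477688) = -0.0508272.
Running total after k=1: 114.793.
Correction k=2: B_{4}/4! · (f^{(3)}(27) − f^{(3)}(5)) = −1/720 · (0.000881594 − 0.00849222) = 1.05703e-05.
Running total after k=2: 114.793.
Correction k=3: B_{6}/6! · (f^{(5)}(27) − f^{(5)}(5)) = 1/30240 · (1.04485e-05 − 6.60506e-05) = -1.83869e-09.
Running total after k=3: 114.793.
Correction k=4: B_{8}/8! · (f^{(7)}(27) − f^{(7)}(5)) = −1/1209600 · (7.54616e-08 − 4.19369e-07) = 2.84315e-13.

S_4 ≈ 114.793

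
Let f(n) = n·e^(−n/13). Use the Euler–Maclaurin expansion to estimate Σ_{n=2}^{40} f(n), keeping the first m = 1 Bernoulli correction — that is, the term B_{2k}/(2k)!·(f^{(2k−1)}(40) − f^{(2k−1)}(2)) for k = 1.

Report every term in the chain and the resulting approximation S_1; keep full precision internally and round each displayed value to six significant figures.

S_1 ≈ 137.141

∫_2^40 x·e^(−x/13) dx evaluates to 135.430.
Boundary: ½(f(2) + f(40)) = ½(1.71481 + 1.84404) = 1.77942.
Running total after boundary: 137.210.
k=1: B_{2}/(2)! × [f^{(1)}(40) − f^{(1)}(2)] = 1/12 × (-0.0957480 − 0.725496) = -0.0684370.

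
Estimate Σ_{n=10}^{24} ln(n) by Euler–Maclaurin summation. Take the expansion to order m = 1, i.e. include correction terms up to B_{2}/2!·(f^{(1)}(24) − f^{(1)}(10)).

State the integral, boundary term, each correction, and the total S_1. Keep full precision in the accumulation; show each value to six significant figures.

S_1 ≈ 41.9829

Integral: ∫_10^24 ln(x) dx = 39.2474.
Endpoint term: (f(10) + f(24))/2 = (2.30259 + 3.17805)/2 = 2.74032.
So far: 41.9878.
Order-1 term: 1/12 · (0.0416667 − 0.100000) = -0.00486111.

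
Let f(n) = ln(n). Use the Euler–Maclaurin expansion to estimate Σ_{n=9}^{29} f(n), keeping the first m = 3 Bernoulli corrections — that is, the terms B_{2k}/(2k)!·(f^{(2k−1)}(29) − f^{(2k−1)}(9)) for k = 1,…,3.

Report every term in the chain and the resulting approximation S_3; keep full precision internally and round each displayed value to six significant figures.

S_3 ≈ 60.6524

Integral: ∫_9^29 ln(x) dx = 57.8766.
Endpoint term: (f(9) + f(29))/2 = (2.19722 + 3.36730)/2 = 2.78226.
Integral + boundary = 60.6588.
k=1: B_{2}/(2)! × [f^{(1)}(29) − f^{(1)}(9)] = 1/12 × (0.0344828 − 0.111111) = -0.00638570.
Running total after k=1: 60.6524.
k=2: B_{4}/(4)! × [f^{(3)}(29) − f^{(3)}(9)] = −1/720 × (8.20042e-05 − 0.00274348) = 3.69650e-06.
Running total after k=2: 60.6524.
k=3: B_{6}/(6)! × [f^{(5)}(29) − f^{(5)}(9)] = 1/30240 × (1.17010e-06 − 0.000406442) = -1.34019e-08.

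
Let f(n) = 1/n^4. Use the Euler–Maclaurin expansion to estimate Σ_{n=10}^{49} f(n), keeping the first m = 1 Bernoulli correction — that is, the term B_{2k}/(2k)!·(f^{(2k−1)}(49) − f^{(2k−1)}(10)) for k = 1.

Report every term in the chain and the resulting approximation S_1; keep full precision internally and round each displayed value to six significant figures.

∫_10^49 1/x^4 dx evaluates to 0.000330500.
Boundary: ½(f(10) + f(49)) = ½(0.000100000 + 1.73467e-07) = 5.00867e-05.
Running total after boundary: 0.000380587.
Order-1 term: 1/12 · (-1.41605e-08 − (-4.00000e-05)) = 3.33215e-06.

S_1 ≈ 0.000383919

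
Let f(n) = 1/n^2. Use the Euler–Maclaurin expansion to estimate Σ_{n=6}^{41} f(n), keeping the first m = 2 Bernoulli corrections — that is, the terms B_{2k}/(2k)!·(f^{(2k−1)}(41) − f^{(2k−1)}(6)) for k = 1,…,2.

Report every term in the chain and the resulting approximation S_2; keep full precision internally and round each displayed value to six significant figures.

Integral: ∫_6^41 1/x^2 dx = 0.142276.
Boundary: ½(f(6) + f(41)) = ½(0.0277778 + 0.000594884) = 0.0141863.
Integral + boundary = 0.156463.
Order-1 term: 1/12 · (-2.90187e-05 − (-0.00925926)) = 0.000769187.
Partial sum through k=1: 0.157232.
Order-2 term: −1/720 · (-2.07153e-07 − (-0.00308642)) = -4.28641e-06.

S_2 ≈ 0.157228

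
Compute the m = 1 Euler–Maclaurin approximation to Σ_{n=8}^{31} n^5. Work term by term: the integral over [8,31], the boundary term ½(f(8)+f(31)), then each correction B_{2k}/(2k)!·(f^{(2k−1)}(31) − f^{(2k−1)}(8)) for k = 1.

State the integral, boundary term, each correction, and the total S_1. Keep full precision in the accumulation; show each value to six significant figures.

S_1 ≈ 1.62588e+08

Integral: ∫_8^31 x^5 dx = 1.47874e+08.
Boundary: ½(f(8) + f(31)) = ½(32768.0 + 2.86292e+07) = 1.43310e+07.
Running total after boundary: 1.62205e+08.
Order-1 term: 1/12 · (4.61760e+06 − 20480.0) = 383094.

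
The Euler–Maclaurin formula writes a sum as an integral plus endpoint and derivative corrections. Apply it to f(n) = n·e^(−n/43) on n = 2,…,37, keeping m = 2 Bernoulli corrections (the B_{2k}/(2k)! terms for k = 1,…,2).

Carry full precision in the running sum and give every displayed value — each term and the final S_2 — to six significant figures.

S_2 ≈ 400.769

∫_2^37 x·e^(−x/43) dx evaluates to 392.060.
Endpoint term: (f(2) + f(37))/2 = (1.90911 + 15.6497)/2 = 8.77941.
So far: 400.840.
Order-1 term: 1/12 · (0.0590184 − 0.910156) = -0.0709281.
Running total after k=1: 400.769.
Order-2 term: −1/720 · (0.000489426 − 0.00152475) = 1.43795e-06.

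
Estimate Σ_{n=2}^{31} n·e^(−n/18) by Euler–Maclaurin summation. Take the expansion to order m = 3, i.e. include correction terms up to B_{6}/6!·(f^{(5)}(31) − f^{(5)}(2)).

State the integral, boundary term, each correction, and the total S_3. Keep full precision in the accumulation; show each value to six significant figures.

The integral term ∫_2^31 x·e^(−x/18) dx = 164.556.
½[f(2) + f(31)] = ½[1.78968 + 5.53873] = 3.66420.
Running total after boundary: 168.221.
Order-1 term: 1/12 · (-0.129038 − 0.795413) = -0.0770376.
Partial sum through k=1: 168.144.
Order-2 term: −1/720 · (0.000704626 − 0.00797868) = 1.01028e-05.
Partial sum through k=2: 168.144.
Order-3 term: 1/30240 · (5.57876e-06 − 4.16740e-05) = -1.19363e-09.

S_3 ≈ 168.144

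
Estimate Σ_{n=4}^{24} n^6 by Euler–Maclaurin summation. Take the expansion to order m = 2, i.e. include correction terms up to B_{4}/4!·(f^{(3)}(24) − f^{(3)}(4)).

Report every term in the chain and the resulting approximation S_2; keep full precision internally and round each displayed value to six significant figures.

S_2 ≈ 7.54740e+08

∫_4^24 x^6 dx evaluates to 6.55208e+08.
Boundary: ½(f(4) + f(24)) = ½(4096.00 + 1.91103e+08) = 9.55535e+07.
Integral + boundary = 7.50761e+08.
Order-1 term: 1/12 · (4.77757e+07 − 6144.00) = 3.98080e+06.
Running total after k=1: 7.54742e+08.
Order-2 term: −1/720 · (1.65888e+06 − 7680.00) = -2293.33.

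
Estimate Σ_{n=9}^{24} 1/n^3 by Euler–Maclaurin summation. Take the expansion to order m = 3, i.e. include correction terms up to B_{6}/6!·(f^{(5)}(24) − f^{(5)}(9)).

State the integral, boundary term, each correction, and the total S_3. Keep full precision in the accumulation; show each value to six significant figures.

S_3 ≈ 0.00606402

Integral: ∫_9^24 1/x^3 dx = 0.00530478.
Endpoint term: (f(9) + f(24))/2 = (0.00137174 + 7.23380e-05)/2 = 0.000722040.
Running total after boundary: 0.00602682.
Order-1 term: 1/12 · (-9.04225e-06 − (-0.000457247)) = 3.73504e-05.
Running total after k=1: 0.00606417.
Order-2 term: −1/720 · (-3.13967e-07 − (-0.000112901)) = -1.56370e-07.
Running total after k=2: 0.00606402.
Order-3 term: 1/30240 · (-2.28934e-08 − (-5.85410e-05)) = 1.93512e-09.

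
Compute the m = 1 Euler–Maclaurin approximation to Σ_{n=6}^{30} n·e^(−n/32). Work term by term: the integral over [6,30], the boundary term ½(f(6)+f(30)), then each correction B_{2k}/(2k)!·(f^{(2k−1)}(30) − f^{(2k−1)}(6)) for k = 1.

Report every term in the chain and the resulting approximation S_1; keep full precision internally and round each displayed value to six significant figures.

∫_6^30 x·e^(−x/32) dx evaluates to 231.154.
Endpoint term: (f(6) + f(30))/2 = (4.97417 + 11.7482)/2 = 8.36117.
So far: 239.515.
Order-1 term: 1/12 · (0.0244754 − 0.673586) = -0.0540926.

S_1 ≈ 239.461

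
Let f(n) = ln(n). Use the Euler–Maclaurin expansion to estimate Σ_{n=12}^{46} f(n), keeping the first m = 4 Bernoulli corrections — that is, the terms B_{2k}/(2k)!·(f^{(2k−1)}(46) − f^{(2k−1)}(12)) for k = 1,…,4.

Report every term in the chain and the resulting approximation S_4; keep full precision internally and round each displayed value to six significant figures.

∫_12^46 ln(x) dx evaluates to 112.299.
Endpoint term: (f(12) + f(46))/2 = (2.48491 + 3.82864)/2 = 3.15677.
Running total after boundary: 115.455.
Order-1 term: 1/12 · (0.0217391 − 0.0833333) = -0.00513285.
After k=1: 115.450.
Order-2 term: −1/720 · (2.05474e-05 − 0.00115741) = 1.57897e-06.
After k=2: 115.450.
Order-3 term: 1/30240 · (1.16526e-07 − 9.64506e-05) = -3.18565e-09.
After k=3: 115.450.
Order-4 term: −1/1209600 · (1.65207e-09 − 2.00939e-05) = 1.66106e-11.

S_4 ≈ 115.450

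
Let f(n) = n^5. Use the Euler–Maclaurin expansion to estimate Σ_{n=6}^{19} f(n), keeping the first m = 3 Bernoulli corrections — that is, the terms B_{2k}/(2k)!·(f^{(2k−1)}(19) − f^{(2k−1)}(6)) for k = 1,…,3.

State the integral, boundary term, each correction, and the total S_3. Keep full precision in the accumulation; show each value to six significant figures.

The integral term ∫_6^19 x^5 dx = 7.83320e+06.
Endpoint term: (f(6) + f(19))/2 = (7776.00 + 2.47610e+06)/2 = 1.24194e+06.
Running total after boundary: 9.07514e+06.
k=1: B_{2}/(2)! × [f^{(1)}(19) − f^{(1)}(6)] = 1/12 × (651605 − 6480.00) = 53760.4.
After k=1: 9.12890e+06.
k=2: B_{4}/(4)! × [f^{(3)}(19) − f^{(3)}(6)] = −1/720 × (21660.0 − 2160.00) = -27.0833.
After k=2: 9.12888e+06.
k=3: B_{6}/(6)! × [f^{(5)}(19) − f^{(5)}(6)] = 1/30240 × (120.000 − 120.000) = 0.00000.

S_3 ≈ 9.12888e+06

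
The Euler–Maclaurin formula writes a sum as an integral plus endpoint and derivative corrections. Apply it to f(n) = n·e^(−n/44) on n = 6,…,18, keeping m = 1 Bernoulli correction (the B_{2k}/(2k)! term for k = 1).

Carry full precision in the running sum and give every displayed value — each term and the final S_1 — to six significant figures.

S_1 ≈ 116.037

The integral term ∫_6^18 x·e^(−x/44) dx = 107.471.
½[f(6) + f(18)] = ½[5.23515 + 11.9566] = 8.59586.
Running total after boundary: 116.067.
Order-1 term: 1/12 · (0.392514 − 0.753545) = -0.0300859.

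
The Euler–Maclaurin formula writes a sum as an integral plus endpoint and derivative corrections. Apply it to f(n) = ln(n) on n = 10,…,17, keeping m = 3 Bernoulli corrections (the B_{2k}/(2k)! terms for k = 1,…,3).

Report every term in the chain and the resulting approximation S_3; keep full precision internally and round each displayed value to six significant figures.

S_3 ≈ 20.7032

The integral term ∫_10^17 ln(x) dx = 18.1388.
½[f(10) + f(17)] = ½[2.30259 + 2.83321] = 2.56790.
Running total after boundary: 20.7067.
k=1: B_{2}/(2)! × [f^{(1)}(17) − f^{(1)}(10)] = 1/12 × (0.0588235 − 0.100000) = -0.00343137.
After k=1: 20.7032.
k=2: B_{4}/(4)! × [f^{(3)}(17) − f^{(3)}(10)] = −1/720 × (0.000407083 − 0.00200000) = 2.21238e-06.
After k=2: 20.7032.
k=3: B_{6}/(6)! × [f^{(5)}(17) − f^{(5)}(10)] = 1/30240 × (1.69031e-05 − 0.000240000) = -7.37754e-09.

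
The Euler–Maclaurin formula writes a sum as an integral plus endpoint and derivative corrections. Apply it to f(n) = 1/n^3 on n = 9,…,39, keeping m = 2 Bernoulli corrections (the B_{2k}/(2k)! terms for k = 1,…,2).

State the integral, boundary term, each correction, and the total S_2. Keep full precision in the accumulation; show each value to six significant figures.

S_2 ≈ 0.00657625

The integral term ∫_9^39 1/x^3 dx = 0.00584411.
Boundary: ½(f(9) + f(39)) = ½(0.00137174 + 1.68580e-05) = 0.000694300.
Integral + boundary = 0.00653841.
Order-1 term: 1/12 · (-1.29677e-06 − (-0.000457247)) = 3.79959e-05.
Running total after k=1: 0.00657640.
Order-2 term: −1/720 · (-1.70515e-08 − (-0.000112901)) = -1.56783e-07.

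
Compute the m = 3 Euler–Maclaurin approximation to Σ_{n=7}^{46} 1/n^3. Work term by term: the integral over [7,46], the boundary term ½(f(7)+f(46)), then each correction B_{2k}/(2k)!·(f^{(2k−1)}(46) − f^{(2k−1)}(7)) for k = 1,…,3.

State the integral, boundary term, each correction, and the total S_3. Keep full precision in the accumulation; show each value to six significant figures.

S_3 ≈ 0.0115340

∫_7^46 1/x^3 dx evaluates to 0.00996779.
½[f(7) + f(46)] = ½[0.00291545 + 1.02737e-05] = 0.00146286.
Running total after boundary: 0.0114306.
k=1: B_{2}/(2)! × [f^{(1)}(46) − f^{(1)}(7)] = 1/12 × (-6.70023e-07 − (-0.00124948)) = 0.000104067.
Running total after k=1: 0.0115347.
k=2: B_{4}/(4)! × [f^{(3)}(46) − f^{(3)}(7)] = −1/720 × (-6.33292e-09 − (-0.000509992)) = -7.08313e-07.
Running total after k=2: 0.0115340.
k=3: B_{6}/(6)! × [f^{(5)}(46) − f^{(5)}(7)] = 1/30240 × (-1.25701e-10 − (-0.000437136)) = 1.44555e-08.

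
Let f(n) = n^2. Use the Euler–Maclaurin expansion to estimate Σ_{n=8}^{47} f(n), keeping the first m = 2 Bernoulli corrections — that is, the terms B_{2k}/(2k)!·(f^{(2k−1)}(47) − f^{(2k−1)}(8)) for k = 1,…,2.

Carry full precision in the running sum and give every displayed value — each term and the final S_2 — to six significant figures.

The integral term ∫_8^47 x^2 dx = 34437.0.
½[f(8) + f(47)] = ½[64.0000 + 2209.00] = 1136.50.
Integral + boundary = 35573.5.
k=1: B_{2}/(2)! × [f^{(1)}(47) − f^{(1)}(8)] = 1/12 × (94.0000 − 16.0000) = 6.50000.
Running total after k=1: 35580.0.
k=2: B_{4}/(4)! × [f^{(3)}(47) − f^{(3)}(8)] = −1/720 × (0.00000 − 0.00000) = 0.00000.

S_2 ≈ 35580.0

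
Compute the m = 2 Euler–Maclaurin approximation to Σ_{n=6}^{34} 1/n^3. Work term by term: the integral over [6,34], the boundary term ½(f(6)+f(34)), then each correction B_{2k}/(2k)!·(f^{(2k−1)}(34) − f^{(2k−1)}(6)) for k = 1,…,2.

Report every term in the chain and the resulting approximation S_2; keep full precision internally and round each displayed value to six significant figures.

S_2 ≈ 0.0159748

Integral: ∫_6^34 1/x^3 dx = 0.0134564.
Boundary: ½(f(6) + f(34)) = ½(0.00462963 + 2.54427e-05) = 0.00232754.
Integral + boundary = 0.0157839.
Correction k=1: B_{2}/2! · (f^{(1)}(34) − f^{(1)}(6)) = 1/12 · (-2.24494e-06 − (-0.00231481)) = 0.000192714.
Running total after k=1: 0.0159766.
Correction k=2: B_{4}/4! · (f^{(3)}(34) − f^{(3)}(6)) = −1/720 · (-3.88399e-08 − (-0.00128601)) = -1.78607e-06.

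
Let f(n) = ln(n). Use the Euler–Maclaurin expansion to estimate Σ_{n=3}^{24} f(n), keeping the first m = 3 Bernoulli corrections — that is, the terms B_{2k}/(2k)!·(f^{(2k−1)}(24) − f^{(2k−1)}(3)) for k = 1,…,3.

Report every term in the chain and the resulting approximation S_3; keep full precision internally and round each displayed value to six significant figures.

∫_3^24 ln(x) dx evaluates to 51.9775.
Endpoint term: (f(3) + f(24))/2 = (1.09861 + 3.17805)/2 = 2.13833.
Integral + boundary = 54.1158.
Order-1 term: 1/12 · (0.0416667 − 0.333333) = -0.0243056.
Running total after k=1: 54.0915.
Order-2 term: −1/720 · (0.000144676 − 0.0740741) = 0.000102680.
Running total after k=2: 54.0916.
Order-3 term: 1/30240 · (3.01408e-06 − 0.0987654) = -3.26595e-06.

S_3 ≈ 54.0916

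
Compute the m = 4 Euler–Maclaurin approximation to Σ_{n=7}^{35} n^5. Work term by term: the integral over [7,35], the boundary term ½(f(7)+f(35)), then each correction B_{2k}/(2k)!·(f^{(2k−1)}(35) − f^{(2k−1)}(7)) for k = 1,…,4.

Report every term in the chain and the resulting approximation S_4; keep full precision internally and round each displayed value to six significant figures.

The integral term ∫_7^35 x^5 dx = 3.06358e+08.
½[f(7) + f(35)] = ½[16807.0 + 5.25219e+07] = 2.62693e+07.
So far: 3.32627e+08.
k=1: B_{2}/(2)! × [f^{(1)}(35) − f^{(1)}(7)] = 1/12 × (7.50312e+06 − 12005.0) = 624260.
Partial sum through k=1: 3.33252e+08.
k=2: B_{4}/(4)! × [f^{(3)}(35) − f^{(3)}(7)] = −1/720 × (73500.0 − 2940.00) = -98.0000.
Partial sum through k=2: 3.33251e+08.
k=3: B_{6}/(6)! × [f^{(5)}(35) − f^{(5)}(7)] = 1/30240 × (120.000 − 120.000) = 0.00000.
Partial sum through k=3: 3.33251e+08.
k=4: B_{8}/(8)! × [f^{(7)}(35) − f^{(7)}(7)] = −1/1209600 × (0.00000 − 0.00000) = 0.00000.

S_4 ≈ 3.33251e+08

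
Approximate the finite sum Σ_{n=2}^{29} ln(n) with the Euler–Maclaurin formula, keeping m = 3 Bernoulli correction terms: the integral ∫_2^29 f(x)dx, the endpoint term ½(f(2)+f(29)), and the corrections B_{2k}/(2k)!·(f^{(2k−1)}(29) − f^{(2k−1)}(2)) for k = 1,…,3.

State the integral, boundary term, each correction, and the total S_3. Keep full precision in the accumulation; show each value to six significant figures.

S_3 ≈ 71.2570

The integral term ∫_2^29 ln(x) dx = 69.2653.
Endpoint term: (f(2) + f(29))/2 = (0.693147 + 3.36730)/2 = 2.03022.
Running total after boundary: 71.2955.
Correction k=1: B_{2}/2! · (f^{(1)}(29) − f^{(1)}(2)) = 1/12 · (0.0344828 − 0.500000) = -0.0387931.
After k=1: 71.2567.
Correction k=2: B_{4}/4! · (f^{(3)}(29) − f^{(3)}(2)) = −1/720 · (8.20042e-05 − 0.250000) = 0.000347108.
After k=2: 71.2571.
Correction k=3: B_{6}/6! · (f^{(5)}(29) − f^{(5)}(2)) = 1/30240 · (1.17010e-06 − 0.750000) = -2.48015e-05.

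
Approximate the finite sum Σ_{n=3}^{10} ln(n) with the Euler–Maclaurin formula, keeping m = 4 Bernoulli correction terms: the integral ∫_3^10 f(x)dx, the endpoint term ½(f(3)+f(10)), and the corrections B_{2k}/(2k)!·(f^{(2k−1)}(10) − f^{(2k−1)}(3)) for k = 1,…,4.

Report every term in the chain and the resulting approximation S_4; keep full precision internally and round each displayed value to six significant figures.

Integral: ∫_3^10 ln(x) dx = 12.7300.
Boundary: ½(f(3) + f(10)) = ½(1.09861 + 2.30259) = 1.70060.
Running total after boundary: 14.4306.
k=1: B_{2}/(2)! × [f^{(1)}(10) − f^{(1)}(3)] = 1/12 × (0.100000 − 0.333333) = -0.0194444.
After k=1: 14.4112.
k=2: B_{4}/(4)! × [f^{(3)}(10) − f^{(3)}(3)] = −1/720 × (0.00200000 − 0.0740741) = 0.000100103.
After k=2: 14.4113.
k=3: B_{6}/(6)! × [f^{(5)}(10) − f^{(5)}(3)] = 1/30240 × (0.000240000 − 0.0987654) = -3.25812e-06.
After k=3: 14.4113.
k=4: B_{8}/(8)! × [f^{(7)}(10) − f^{(7)}(3)] = −1/1209600 × (7.20000e-05 − 0.329218) = 2.72112e-07.

S_4 ≈ 14.4113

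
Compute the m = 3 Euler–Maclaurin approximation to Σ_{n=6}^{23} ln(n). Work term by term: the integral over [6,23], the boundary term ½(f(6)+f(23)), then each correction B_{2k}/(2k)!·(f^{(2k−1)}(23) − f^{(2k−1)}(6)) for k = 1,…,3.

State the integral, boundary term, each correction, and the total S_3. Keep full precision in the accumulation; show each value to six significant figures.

∫_6^23 ln(x) dx evaluates to 44.3658.
½[f(6) + f(23)] = ½[1.79176 + 3.13549] = 2.46363.
So far: 46.8294.
Order-1 term: 1/12 · (0.0434783 − 0.166667) = -0.0102657.
Running total after k=1: 46.8192.
Order-2 term: −1/720 · (0.000164379 − 0.00925926) = 1.26318e-05.
Running total after k=2: 46.8192.
Order-3 term: 1/30240 · (3.72883e-06 − 0.00308642) = -1.01941e-07.

S_3 ≈ 46.8192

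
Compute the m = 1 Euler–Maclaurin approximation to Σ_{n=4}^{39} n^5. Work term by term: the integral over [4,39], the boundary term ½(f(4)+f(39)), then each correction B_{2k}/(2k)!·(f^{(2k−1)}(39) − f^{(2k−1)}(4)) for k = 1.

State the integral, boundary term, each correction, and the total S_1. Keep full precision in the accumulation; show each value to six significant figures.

S_1 ≈ 6.32533e+08

Integral: ∫_4^39 x^5 dx = 5.86457e+08.
Endpoint term: (f(4) + f(39))/2 = (1024.00 + 9.02242e+07)/2 = 4.51126e+07.
Running total after boundary: 6.31569e+08.
Order-1 term: 1/12 · (1.15672e+07 − 1280.00) = 963827.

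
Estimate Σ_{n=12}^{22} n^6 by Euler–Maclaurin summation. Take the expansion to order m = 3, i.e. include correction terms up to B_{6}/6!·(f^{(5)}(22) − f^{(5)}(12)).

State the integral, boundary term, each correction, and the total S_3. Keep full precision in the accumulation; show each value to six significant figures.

S_3 ≈ 4.11852e+08

The integral term ∫_12^22 x^6 dx = 3.51218e+08.
Boundary: ½(f(12) + f(22)) = ½(2.98598e+06 + 1.13380e+08) = 5.81829e+07.
So far: 4.09401e+08.
Correction k=1: B_{2}/2! · (f^{(1)}(22) − f^{(1)}(12)) = 1/12 · (3.09218e+07 − 1.49299e+06) = 2.45240e+06.
Partial sum through k=1: 4.11853e+08.
Correction k=2: B_{4}/4! · (f^{(3)}(22) − f^{(3)}(12)) = −1/720 · (1.27776e+06 − 207360) = -1486.67.
Partial sum through k=2: 4.11852e+08.
Correction k=3: B_{6}/6! · (f^{(5)}(22) − f^{(5)}(12)) = 1/30240 · (15840.0 − 8640.00) = 0.238095.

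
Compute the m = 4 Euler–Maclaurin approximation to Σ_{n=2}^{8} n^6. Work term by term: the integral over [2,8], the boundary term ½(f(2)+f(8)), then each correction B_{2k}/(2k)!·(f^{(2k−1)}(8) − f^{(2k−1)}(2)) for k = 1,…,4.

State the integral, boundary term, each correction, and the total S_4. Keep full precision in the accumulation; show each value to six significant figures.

The integral term ∫_2^8 x^6 dx = 299575.
Endpoint term: (f(2) + f(8))/2 = (64.0000 + 262144)/2 = 131104.
So far: 430679.
k=1: B_{2}/(2)! × [f^{(1)}(8) − f^{(1)}(2)] = 1/12 × (196608 − 192.000) = 16368.0.
Partial sum through k=1: 447047.
k=2: B_{4}/(4)! × [f^{(3)}(8) − f^{(3)}(2)] = −1/720 × (61440.0 − 960.000) = -84.0000.
Partial sum through k=2: 446963.
k=3: B_{6}/(6)! × [f^{(5)}(8) − f^{(5)}(2)] = 1/30240 × (5760.00 − 1440.00) = 0.142857.
Partial sum through k=3: 446963.
k=4: B_{8}/(8)! × [f^{(7)}(8) − f^{(7)}(2)] = −1/1209600 × (0.00000 − 0.00000) = 0.00000.

S_4 ≈ 446963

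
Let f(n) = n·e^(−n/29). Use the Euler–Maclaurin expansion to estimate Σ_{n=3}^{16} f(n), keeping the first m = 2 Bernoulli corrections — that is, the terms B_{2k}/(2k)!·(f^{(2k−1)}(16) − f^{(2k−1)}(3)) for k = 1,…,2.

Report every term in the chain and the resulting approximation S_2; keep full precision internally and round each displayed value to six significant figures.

Integral: ∫_3^16 x·e^(−x/29) dx = 85.1761.
Boundary: ½(f(3) + f(16)) = ½(2.70517 + 9.21529) = 5.96023.
Running total after boundary: 91.1364.
Order-1 term: 1/12 · (0.258187 − 0.808441) = -0.0458545.
Partial sum through k=1: 91.0905.
Order-2 term: −1/720 · (0.00167669 − 0.00310569) = 1.98472e-06.

S_2 ≈ 91.0905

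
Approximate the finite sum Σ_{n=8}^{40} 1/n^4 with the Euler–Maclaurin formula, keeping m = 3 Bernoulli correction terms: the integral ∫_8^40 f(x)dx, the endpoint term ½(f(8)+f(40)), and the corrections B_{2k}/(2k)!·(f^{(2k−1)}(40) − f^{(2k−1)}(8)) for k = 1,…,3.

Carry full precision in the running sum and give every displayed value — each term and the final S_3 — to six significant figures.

S_3 ≈ 0.000778190

The integral term ∫_8^40 1/x^4 dx = 0.000645833.
Endpoint term: (f(8) + f(40))/2 = (0.000244141 + 3.90625e-07)/2 = 0.000122266.
Running total after boundary: 0.000768099.
Order-1 term: 1/12 · (-3.90625e-08 − (-0.000122070)) = 1.01693e-05.
After k=1: 0.000778268.
Order-2 term: −1/720 · (-7.32422e-10 − (-5.72205e-05)) = -7.94718e-08.
After k=2: 0.000778189.
Order-3 term: 1/30240 · (-2.56348e-11 − (-5.00679e-05)) = 1.65568e-09.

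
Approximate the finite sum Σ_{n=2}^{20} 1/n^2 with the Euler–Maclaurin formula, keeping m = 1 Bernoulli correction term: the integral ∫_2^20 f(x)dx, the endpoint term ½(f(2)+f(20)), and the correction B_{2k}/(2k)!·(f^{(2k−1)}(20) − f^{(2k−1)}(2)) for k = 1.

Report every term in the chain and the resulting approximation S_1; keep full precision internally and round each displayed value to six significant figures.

S_1 ≈ 0.597063

The integral term ∫_2^20 1/x^2 dx = 0.450000.
Boundary: ½(f(2) + f(20)) = ½(0.250000 + 0.00250000) = 0.126250.
Integral + boundary = 0.576250.
k=1: B_{2}/(2)! × [f^{(1)}(20) − f^{(1)}(2)] = 1/12 × (-0.000250000 − (-0.250000)) = 0.0208125.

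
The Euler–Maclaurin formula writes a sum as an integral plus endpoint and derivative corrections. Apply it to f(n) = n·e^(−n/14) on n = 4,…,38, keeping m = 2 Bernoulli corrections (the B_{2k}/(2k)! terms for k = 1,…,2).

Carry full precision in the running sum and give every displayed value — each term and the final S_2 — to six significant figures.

Integral: ∫_4^38 x·e^(−x/14) dx = 141.141.
½[f(4) + f(38)] = ½[3.00591 + 2.51759] = 2.76175.
Integral + boundary = 143.902.
Order-1 term: 1/12 · (-0.113575 − 0.536769) = -0.0541954.
Running total after k=1: 143.848.
Order-2 term: −1/720 · (9.65776e-05 − 0.0104068) = 1.43197e-05.

S_2 ≈ 143.848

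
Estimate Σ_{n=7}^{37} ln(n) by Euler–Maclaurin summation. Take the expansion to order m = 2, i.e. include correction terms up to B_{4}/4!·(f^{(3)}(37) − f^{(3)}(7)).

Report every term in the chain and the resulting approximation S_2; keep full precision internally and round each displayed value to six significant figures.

S_2 ≈ 92.7514

∫_7^37 ln(x) dx evaluates to 89.9826.
Endpoint term: (f(7) + f(37))/2 = (1.94591 + 3.61092)/2 = 2.77841.
So far: 92.7610.
k=1: B_{2}/(2)! × [f^{(1)}(37) − f^{(1)}(7)] = 1/12 × (0.0270270 − 0.142857) = -0.00965251.
Running total after k=1: 92.7514.
k=2: B_{4}/(4)! × [f^{(3)}(37) − f^{(3)}(7)] = −1/720 × (3.94843e-05 − 0.00583090) = 8.04364e-06.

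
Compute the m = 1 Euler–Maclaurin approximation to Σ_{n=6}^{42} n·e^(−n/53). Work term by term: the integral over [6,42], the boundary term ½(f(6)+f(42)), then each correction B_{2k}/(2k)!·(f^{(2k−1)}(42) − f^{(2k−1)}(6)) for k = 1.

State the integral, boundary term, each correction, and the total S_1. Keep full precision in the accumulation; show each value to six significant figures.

S_1 ≈ 524.920

The integral term ∫_6^42 x·e^(−x/53) dx = 512.792.
½[f(6) + f(42)] = ½[5.35779 + 19.0148] = 12.1863.
Running total after boundary: 524.978.
k=1: B_{2}/(2)! × [f^{(1)}(42) − f^{(1)}(6)] = 1/12 × (0.0939634 − 0.791875) = -0.0581593.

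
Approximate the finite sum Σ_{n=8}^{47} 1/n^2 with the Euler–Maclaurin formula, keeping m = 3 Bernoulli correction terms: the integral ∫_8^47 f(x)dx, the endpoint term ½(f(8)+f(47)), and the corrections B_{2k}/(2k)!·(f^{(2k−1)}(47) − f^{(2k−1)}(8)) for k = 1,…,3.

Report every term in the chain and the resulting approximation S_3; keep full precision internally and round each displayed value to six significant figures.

S_3 ≈ 0.112085

∫_8^47 1/x^2 dx evaluates to 0.103723.
Boundary: ½(f(8) + f(47)) = ½(0.0156250 + 0.000452694) = 0.00803885.
Running total after boundary: 0.111762.
Correction k=1: B_{2}/2! · (f^{(1)}(47) − f^{(1)}(8)) = 1/12 · (-1.92636e-05 − (-0.00390625)) = 0.000323916.
Partial sum through k=1: 0.112086.
Correction k=2: B_{4}/4! · (f^{(3)}(47) − f^{(3)}(8)) = −1/720 · (-1.04646e-07 − (-0.000732422)) = -1.01711e-06.
Partial sum through k=2: 0.112085.
Correction k=3: B_{6}/6! · (f^{(5)}(47) − f^{(5)}(8)) = 1/30240 · (-1.42117e-09 − (-0.000343323)) = 1.13532e-08.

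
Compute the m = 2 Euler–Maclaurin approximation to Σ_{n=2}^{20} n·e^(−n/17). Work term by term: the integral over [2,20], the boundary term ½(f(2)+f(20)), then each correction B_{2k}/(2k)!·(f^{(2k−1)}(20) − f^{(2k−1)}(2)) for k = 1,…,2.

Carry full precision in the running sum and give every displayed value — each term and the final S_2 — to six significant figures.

The integral term ∫_2^20 x·e^(−x/17) dx = 93.1885.
½[f(2) + f(20)] = ½[1.77802 + 6.16730] = 3.97266.
Running total after boundary: 97.1611.
k=1: B_{2}/(2)! × [f^{(1)}(20) − f^{(1)}(2)] = 1/12 × (-0.0544174 − 0.784420) = -0.0699031.
Running total after k=1: 97.0912.
k=2: B_{4}/(4)! × [f^{(3)}(20) − f^{(3)}(2)] = −1/720 × (0.00194572 − 0.00886657) = 9.61230e-06.

S_2 ≈ 97.0912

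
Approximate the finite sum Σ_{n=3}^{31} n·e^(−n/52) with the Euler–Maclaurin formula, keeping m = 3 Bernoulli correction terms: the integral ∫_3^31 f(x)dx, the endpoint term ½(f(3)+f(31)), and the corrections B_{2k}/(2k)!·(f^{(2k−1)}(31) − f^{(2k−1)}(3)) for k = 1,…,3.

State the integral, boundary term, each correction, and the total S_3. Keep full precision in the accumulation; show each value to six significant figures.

S_3 ≈ 331.770

The integral term ∫_3^31 x·e^(−x/52) dx = 321.871.
½[f(3) + f(31)] = ½[2.83182 + 17.0787] = 9.95527.
Integral + boundary = 331.826.
k=1: B_{2}/(2)! × [f^{(1)}(31) − f^{(1)}(3)] = 1/12 × (0.222490 − 0.889482) = -0.0555827.
Running total after k=1: 331.770.
k=2: B_{4}/(4)! × [f^{(3)}(31) − f^{(3)}(3)] = −1/720 × (0.000489772 − 0.00102713) = 7.46333e-07.
Running total after k=2: 331.770.
k=3: B_{6}/(6)! × [f^{(5)}(31) − f^{(5)}(3)] = 1/30240 × (3.31828e-07 − 6.38059e-07) = -1.01267e-11.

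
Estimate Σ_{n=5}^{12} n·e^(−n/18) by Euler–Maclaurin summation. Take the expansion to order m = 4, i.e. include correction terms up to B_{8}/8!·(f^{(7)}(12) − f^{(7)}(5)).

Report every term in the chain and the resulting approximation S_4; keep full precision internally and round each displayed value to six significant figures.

Integral: ∫_5^12 x·e^(−x/18) dx = 36.3453.
Endpoint term: (f(5) + f(12))/2 = (3.78733 + 6.16101)/2 = 4.97417.
So far: 41.3195.
k=1: B_{2}/(2)! × [f^{(1)}(12) − f^{(1)}(5)] = 1/12 × (0.171139 − 0.547058) = -0.0313266.
Running total after k=1: 41.2882.
k=2: B_{4}/(4)! × [f^{(3)}(12) − f^{(3)}(5)] = −1/720 × (0.00369745 − 0.00636416) = 3.70377e-06.
Running total after k=2: 41.2882.
k=3: B_{6}/(6)! × [f^{(5)}(12) − f^{(5)}(5)] = 1/30240 × (2.11935e-05 − 3.40737e-05) = -4.25932e-10.
Running total after k=3: 41.2882.
k=4: B_{8}/(8)! × [f^{(7)}(12) − f^{(7)}(5)] = −1/1209600 × (9.56022e-08 − 1.49706e-07) = 4.47291e-14.

S_4 ≈ 41.2882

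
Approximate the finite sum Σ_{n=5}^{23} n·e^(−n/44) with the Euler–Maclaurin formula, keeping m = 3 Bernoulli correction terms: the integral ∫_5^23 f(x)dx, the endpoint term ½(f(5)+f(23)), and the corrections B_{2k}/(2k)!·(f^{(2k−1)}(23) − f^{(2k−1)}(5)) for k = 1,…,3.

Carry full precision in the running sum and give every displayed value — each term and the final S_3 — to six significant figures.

The integral term ∫_5^23 x·e^(−x/44) dx = 176.535.
Endpoint term: (f(5) + f(23))/2 = (4.46291 + 13.6367)/2 = 9.04982.
Running total after boundary: 185.584.
Correction k=1: B_{2}/2! · (f^{(1)}(23) − f^{(1)}(5)) = 1/12 · (0.282976 − 0.791153) = -0.0423481.
Running total after k=1: 185.542.
Correction k=2: B_{4}/4! · (f^{(3)}(23) − f^{(3)}(5)) = −1/720 · (0.000758666 − 0.00133074) = 7.94550e-07.
Running total after k=2: 185.542.
Correction k=3: B_{6}/6! · (f^{(5)}(23) − f^{(5)}(5)) = 1/30240 · (7.08248e-07 − 1.16365e-06) = -1.50597e-11.

S_3 ≈ 185.542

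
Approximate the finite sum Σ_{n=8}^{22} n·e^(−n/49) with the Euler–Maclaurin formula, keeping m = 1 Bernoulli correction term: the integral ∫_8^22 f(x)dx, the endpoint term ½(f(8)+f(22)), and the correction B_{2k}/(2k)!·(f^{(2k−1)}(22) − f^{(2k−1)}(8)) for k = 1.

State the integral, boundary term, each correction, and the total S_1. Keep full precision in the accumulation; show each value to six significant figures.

Integral: ∫_8^22 x·e^(−x/49) dx = 151.706.
Boundary: ½(f(8) + f(22)) = ½(6.79493 + 14.0421) = 10.4185.
Integral + boundary = 162.124.
Correction k=1: B_{2}/2! · (f^{(1)}(22) − f^{(1)}(8)) = 1/12 · (0.351705 − 0.710694) = -0.0299158.

S_1 ≈ 162.094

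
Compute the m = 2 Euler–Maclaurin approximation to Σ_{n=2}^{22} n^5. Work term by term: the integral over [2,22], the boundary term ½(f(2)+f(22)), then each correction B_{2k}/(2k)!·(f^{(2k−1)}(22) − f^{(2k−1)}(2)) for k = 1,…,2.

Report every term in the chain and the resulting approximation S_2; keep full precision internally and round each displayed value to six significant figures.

∫_2^22 x^5 dx evaluates to 1.88966e+07.
Boundary: ½(f(2) + f(22)) = ½(32.0000 + 5.15363e+06) = 2.57683e+06.
Running total after boundary: 2.14735e+07.
Order-1 term: 1/12 · (1.17128e+06 − 80.0000) = 97600.0.
Running total after k=1: 2.15711e+07.
Order-2 term: −1/720 · (29040.0 − 240.000) = -40.0000.

S_2 ≈ 2.15710e+07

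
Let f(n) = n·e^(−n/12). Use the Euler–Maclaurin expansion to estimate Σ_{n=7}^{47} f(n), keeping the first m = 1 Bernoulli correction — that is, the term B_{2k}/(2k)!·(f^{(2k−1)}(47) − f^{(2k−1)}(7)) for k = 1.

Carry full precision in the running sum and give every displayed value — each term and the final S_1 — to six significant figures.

S_1 ≈ 115.534

∫_7^47 x·e^(−x/12) dx evaluates to 113.138.
Boundary: ½(f(7) + f(47)) = ½(3.90625 + 0.935645) = 2.42095.
Running total after boundary: 115.559.
k=1: B_{2}/(2)! × [f^{(1)}(47) − f^{(1)}(7)] = 1/12 × (-0.0580631 − 0.232515) = -0.0242148.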